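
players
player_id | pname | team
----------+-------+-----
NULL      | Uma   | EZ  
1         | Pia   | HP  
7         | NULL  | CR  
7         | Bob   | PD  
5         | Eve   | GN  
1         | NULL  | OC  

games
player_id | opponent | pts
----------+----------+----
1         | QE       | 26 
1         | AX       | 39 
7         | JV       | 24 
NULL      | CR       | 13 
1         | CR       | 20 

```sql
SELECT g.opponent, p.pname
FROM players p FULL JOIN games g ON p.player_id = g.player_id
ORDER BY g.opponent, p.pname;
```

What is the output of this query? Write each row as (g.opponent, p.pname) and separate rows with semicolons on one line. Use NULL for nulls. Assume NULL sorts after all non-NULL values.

(AX, Pia); (AX, NULL); (CR, Pia); (CR, NULL); (CR, NULL); (JV, Bob); (JV, NULL); (QE, Pia); (QE, NULL); (NULL, Eve); (NULL, Uma)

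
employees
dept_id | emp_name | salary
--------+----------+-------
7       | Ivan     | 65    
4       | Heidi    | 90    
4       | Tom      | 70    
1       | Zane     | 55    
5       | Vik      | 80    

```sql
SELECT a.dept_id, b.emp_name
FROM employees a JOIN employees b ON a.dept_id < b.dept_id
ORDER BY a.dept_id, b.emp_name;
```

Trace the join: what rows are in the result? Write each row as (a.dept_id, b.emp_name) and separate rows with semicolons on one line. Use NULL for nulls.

INNER JOIN keeps only pairs where the ON condition holds.
Matching on a.dept_id < b.dept_id.
- dept_id=7: no matching b row, dropped.
- dept_id=4: 2 matching b row(s), so 2 row(s) emitted.
- dept_id=4: 2 matching b row(s), so 2 row(s) emitted.
- dept_id=1: 4 matching b row(s), so 4 row(s) emitted.
- dept_id=5: 1 matching b row(s), so 1 row(s) emitted.
After projecting and ordering:
a.dept_id | b.emp_name
1 | Heidi
1 | Ivan
1 | Tom
1 | Vik
4 | Ivan
4 | Ivan
4 | Vik
4 | Vik
5 | Ivan

(1, Heidi); (1, Ivan); (1, Tom); (1, Vik); (4, Ivan); (4, Ivan); (4, Vik); (4, Vik); (5, Ivan)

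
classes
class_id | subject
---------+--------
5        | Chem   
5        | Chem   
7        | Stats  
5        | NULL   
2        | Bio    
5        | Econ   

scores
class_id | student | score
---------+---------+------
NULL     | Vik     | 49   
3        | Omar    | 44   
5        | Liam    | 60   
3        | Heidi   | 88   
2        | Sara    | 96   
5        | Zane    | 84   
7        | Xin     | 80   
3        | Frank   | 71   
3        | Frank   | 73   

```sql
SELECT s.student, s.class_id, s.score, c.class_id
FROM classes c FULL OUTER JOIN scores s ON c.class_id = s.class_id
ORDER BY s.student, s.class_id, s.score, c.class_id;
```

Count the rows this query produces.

FULL OUTER JOIN keeps every row from both sides; unmatched rows get NULL for the other side's columns.
Matching on c.class_id = s.class_id. A NULL in a compared column never satisfies the condition.
- class_id=5: 2 matching s row(s), so 2 row(s) emitted.
- class_id=5: 2 matching s row(s), so 2 row(s) emitted.
- class_id=7: 1 matching s row(s), so 1 row(s) emitted.
- class_id=5: 2 matching s row(s), so 2 row(s) emitted.
- class_id=2: 1 matching s row(s), so 1 row(s) emitted.
- class_id=5: 2 matching s row(s), so 2 row(s) emitted.
- 5 row(s) from s found no c partner → padded with NULL.
Total: 10 matched + 5 padded = 15 rows.

15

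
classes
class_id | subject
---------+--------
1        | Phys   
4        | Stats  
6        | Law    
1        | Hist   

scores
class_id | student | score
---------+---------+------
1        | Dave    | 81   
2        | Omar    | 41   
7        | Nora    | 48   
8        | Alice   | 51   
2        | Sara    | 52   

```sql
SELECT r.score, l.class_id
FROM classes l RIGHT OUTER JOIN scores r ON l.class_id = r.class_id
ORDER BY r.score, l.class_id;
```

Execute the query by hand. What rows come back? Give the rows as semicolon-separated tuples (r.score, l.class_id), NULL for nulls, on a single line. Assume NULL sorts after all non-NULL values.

(41, NULL); (48, NULL); (51, NULL); (52, NULL); (81, 1); (81, 1)

RIGHT JOIN keeps every row from `scores`; unmatched rows get NULL for `classes`'s columns.
Matching on l.class_id = r.class_id.
Matched pairs: 2; unmatched r rows kept: 4.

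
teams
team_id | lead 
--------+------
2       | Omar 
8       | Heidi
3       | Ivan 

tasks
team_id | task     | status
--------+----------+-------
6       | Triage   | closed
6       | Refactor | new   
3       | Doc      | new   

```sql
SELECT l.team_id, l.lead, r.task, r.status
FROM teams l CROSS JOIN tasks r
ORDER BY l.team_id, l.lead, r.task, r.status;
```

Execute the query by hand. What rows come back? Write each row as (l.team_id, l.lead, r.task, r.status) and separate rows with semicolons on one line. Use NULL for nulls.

(2, Omar, Doc, new); (2, Omar, Refactor, new); (2, Omar, Triage, closed); (3, Ivan, Doc, new); (3, Ivan, Refactor, new); (3, Ivan, Triage, closed); (8, Heidi, Doc, new); (8, Heidi, Refactor, new); (8, Heidi, Triage, closed)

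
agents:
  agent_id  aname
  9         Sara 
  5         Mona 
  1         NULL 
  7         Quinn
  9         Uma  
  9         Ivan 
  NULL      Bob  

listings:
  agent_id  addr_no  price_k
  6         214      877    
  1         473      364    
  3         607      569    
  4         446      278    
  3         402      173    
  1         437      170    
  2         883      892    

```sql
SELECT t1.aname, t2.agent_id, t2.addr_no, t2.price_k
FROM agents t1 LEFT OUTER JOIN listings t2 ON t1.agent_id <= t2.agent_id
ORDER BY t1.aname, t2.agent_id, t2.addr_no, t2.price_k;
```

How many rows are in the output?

13

LEFT JOIN keeps every row from `agents`; unmatched rows get NULL for `listings`'s columns.
Matching on t1.agent_id <= t2.agent_id. A NULL in a compared column never satisfies the condition.
Matched pairs: 8; unmatched t1 rows kept: 5.
Total: 8 matched + 5 padded = 13 rows.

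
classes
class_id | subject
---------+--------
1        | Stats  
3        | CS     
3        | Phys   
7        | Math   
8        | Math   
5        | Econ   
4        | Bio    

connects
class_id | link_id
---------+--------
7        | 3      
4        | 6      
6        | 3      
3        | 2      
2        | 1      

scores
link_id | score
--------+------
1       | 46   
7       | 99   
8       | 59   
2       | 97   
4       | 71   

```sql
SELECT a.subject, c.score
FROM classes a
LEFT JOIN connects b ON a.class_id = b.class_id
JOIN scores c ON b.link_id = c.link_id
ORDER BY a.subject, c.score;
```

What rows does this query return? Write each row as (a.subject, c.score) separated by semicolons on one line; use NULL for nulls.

Evaluate left to right. First `classes a LEFT JOIN connects b` on class_id: 7 row(s).
Then INNER JOIN `scores c` on link_id: keep only rows whose b.link_id appears in c.

(CS, 97); (Phys, 97)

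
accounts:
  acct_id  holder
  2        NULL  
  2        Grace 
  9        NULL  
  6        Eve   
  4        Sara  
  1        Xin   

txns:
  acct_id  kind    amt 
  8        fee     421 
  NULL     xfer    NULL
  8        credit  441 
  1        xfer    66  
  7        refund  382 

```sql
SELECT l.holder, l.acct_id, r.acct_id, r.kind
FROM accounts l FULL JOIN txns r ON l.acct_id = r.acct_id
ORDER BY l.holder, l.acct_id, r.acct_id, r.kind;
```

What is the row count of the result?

10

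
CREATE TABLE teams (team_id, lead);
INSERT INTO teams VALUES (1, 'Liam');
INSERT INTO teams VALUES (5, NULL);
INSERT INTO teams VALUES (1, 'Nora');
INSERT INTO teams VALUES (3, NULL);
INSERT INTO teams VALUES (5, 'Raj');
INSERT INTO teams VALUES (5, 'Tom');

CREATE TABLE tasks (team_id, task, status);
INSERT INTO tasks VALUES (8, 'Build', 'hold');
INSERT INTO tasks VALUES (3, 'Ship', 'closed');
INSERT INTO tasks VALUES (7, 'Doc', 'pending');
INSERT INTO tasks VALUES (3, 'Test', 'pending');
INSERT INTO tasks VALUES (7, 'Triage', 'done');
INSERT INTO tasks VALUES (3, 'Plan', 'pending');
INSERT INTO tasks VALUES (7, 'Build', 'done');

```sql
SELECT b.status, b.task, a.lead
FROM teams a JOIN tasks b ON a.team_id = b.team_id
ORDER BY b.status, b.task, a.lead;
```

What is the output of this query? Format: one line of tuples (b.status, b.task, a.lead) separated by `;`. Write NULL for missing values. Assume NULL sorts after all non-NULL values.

INNER JOIN keeps only pairs where the ON condition holds.
Matching on a.team_id = b.team_id.
- a (team_id=1) has no partner → excluded.
- a (team_id=5) has no partner → excluded.
- a (team_id=1) has no partner → excluded.
- a (team_id=3) pairs with 3 row(s) of b.
- a (team_id=5) has no partner → excluded.
- a (team_id=5) has no partner → excluded.
After projecting and ordering:
b.status | b.task | a.lead
closed | Ship | NULL
pending | Plan | NULL
pending | Test | NULL

(closed, Ship, NULL); (pending, Plan, NULL); (pending, Test, NULL)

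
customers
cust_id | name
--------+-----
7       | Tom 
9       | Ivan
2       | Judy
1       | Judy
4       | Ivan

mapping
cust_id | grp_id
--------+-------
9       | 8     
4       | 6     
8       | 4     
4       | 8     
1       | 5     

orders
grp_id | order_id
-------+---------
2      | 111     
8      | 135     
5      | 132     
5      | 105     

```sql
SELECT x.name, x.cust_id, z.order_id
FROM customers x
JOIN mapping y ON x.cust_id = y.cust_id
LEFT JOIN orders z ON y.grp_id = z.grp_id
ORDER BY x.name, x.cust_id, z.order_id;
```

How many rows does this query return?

5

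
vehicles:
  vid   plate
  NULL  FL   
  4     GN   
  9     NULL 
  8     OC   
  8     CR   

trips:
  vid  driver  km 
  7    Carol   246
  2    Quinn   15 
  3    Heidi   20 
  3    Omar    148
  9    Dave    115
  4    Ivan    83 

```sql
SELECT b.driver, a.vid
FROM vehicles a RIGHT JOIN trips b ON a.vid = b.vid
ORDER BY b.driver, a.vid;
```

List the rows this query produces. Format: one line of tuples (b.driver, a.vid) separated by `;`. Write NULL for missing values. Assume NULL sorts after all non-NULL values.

RIGHT JOIN keeps every row from `trips`; unmatched rows get NULL for `vehicles`'s columns.
Matching on a.vid = b.vid. A NULL in a compared column never satisfies the condition.
- vid=NULL: no matching b row.
- vid=4: 1 matching b row(s), so 1 row(s) emitted.
- vid=9: 1 matching b row(s), so 1 row(s) emitted.
- vid=8: no matching b row.
- vid=8: no matching b row.
- 4 row(s) from b found no a partner → padded with NULL.
After projecting and ordering:
b.driver | a.vid
Carol | NULL
Dave | 9
Heidi | NULL
Ivan | 4
Omar | NULL
Quinn | NULL

(Carol, NULL); (Dave, 9); (Heidi, NULL); (Ivan, 4); (Omar, NULL); (Quinn, NULL)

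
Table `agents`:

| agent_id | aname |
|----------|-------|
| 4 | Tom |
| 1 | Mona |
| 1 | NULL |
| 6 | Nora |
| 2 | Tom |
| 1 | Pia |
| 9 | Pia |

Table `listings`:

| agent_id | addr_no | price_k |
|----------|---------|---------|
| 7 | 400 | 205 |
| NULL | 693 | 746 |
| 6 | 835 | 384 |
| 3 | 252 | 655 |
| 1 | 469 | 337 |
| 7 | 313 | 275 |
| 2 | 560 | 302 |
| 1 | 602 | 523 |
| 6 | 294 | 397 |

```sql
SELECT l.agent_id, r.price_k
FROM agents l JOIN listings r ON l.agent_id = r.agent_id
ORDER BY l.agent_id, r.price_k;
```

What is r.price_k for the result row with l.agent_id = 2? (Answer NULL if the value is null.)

302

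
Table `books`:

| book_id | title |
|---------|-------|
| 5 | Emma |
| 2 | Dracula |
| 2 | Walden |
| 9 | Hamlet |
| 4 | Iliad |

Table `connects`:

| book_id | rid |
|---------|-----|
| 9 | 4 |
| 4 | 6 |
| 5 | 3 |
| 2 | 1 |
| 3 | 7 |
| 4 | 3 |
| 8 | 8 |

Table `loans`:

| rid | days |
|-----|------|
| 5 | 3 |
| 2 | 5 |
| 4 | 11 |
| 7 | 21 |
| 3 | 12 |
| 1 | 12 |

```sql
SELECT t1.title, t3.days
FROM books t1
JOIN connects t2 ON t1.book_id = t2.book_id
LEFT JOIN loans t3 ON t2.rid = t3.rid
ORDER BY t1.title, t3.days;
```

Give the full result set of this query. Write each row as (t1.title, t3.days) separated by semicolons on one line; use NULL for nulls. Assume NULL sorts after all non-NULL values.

Joins associate left-to-right: books INNER JOIN connects on book_id gives 6 intermediate row(s).
Then LEFT JOIN `loans t3` on rid: each of those 6 rows is kept; rows whose t2.rid has no match in t3 get NULL for t3's columns.

(Dracula, 12); (Emma, 12); (Hamlet, 11); (Iliad, 12); (Iliad, NULL); (Walden, 12)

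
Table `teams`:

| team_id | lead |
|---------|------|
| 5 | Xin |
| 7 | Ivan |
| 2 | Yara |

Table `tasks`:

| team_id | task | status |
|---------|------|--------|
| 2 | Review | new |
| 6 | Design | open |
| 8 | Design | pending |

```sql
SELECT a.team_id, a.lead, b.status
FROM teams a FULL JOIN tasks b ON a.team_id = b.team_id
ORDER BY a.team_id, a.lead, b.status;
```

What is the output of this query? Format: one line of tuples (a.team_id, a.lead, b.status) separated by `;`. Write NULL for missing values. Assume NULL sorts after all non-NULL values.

(2, Yara, new); (5, Xin, NULL); (7, Ivan, NULL); (NULL, NULL, open); (NULL, NULL, pending)

FULL OUTER JOIN keeps every row from both sides; unmatched rows get NULL for the other side's columns.
Matching on a.team_id = b.team_id.
Matched pairs: 1; unmatched a rows kept: 2; unmatched b rows kept: 2.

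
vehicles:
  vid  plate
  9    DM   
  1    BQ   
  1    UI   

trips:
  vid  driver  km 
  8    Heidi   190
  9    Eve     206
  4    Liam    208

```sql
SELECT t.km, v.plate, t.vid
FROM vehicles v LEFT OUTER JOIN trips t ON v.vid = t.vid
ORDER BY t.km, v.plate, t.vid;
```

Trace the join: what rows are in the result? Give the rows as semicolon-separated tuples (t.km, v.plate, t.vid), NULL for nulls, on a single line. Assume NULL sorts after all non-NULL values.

LEFT JOIN keeps every row from `vehicles`; unmatched rows get NULL for `trips`'s columns.
Matching on v.vid = t.vid.
- v (vid=9) pairs with 1 row(s) of t.
- v (vid=1) has no partner → padded with NULL.
- v (vid=1) has no partner → padded with NULL.
After projecting and ordering:
t.km | v.plate | t.vid
206 | DM | 9
NULL | BQ | NULL
NULL | UI | NULL

(206, DM, 9); (NULL, BQ, NULL); (NULL, UI, NULL)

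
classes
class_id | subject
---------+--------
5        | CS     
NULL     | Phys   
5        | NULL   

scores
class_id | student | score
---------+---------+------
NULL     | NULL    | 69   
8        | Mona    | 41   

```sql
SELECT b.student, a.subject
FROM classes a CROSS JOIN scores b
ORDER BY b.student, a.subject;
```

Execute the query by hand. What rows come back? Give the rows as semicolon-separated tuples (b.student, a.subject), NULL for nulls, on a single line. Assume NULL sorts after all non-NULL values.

CROSS JOIN pairs every row of `classes` with every row of `scores`: 3 × 2 = 6 rows.
After projecting and ordering:
b.student | a.subject
Mona | CS
Mona | Phys
Mona | NULL
NULL | CS
NULL | Phys
NULL | NULL

(Mona, CS); (Mona, Phys); (Mona, NULL); (NULL, CS); (NULL, Phys); (NULL, NULL)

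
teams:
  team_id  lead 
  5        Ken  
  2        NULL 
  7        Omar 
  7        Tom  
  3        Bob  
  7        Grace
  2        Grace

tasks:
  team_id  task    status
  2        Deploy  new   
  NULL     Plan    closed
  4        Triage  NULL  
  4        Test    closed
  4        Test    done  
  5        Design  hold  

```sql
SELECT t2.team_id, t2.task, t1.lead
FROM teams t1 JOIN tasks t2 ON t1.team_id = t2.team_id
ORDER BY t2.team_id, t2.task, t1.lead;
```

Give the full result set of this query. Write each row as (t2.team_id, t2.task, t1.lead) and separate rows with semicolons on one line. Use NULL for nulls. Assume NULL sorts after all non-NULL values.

(2, Deploy, Grace); (2, Deploy, NULL); (5, Design, Ken)

INNER JOIN keeps only pairs where the ON condition holds.
Matching on t1.team_id = t2.team_id. A NULL in a compared column never satisfies the condition.
- team_id=5: 1 matching t2 row(s), so 1 row(s) emitted.
- team_id=2: 1 matching t2 row(s), so 1 row(s) emitted.
- team_id=7: no matching t2 row, dropped.
- team_id=7: no matching t2 row, dropped.
- team_id=3: no matching t2 row, dropped.
- team_id=7: no matching t2 row, dropped.
- team_id=2: 1 matching t2 row(s), so 1 row(s) emitted.
After projecting and ordering:
t2.team_id | t2.task | t1.lead
2 | Deploy | Grace
2 | Deploy | NULL
5 | Design | Ken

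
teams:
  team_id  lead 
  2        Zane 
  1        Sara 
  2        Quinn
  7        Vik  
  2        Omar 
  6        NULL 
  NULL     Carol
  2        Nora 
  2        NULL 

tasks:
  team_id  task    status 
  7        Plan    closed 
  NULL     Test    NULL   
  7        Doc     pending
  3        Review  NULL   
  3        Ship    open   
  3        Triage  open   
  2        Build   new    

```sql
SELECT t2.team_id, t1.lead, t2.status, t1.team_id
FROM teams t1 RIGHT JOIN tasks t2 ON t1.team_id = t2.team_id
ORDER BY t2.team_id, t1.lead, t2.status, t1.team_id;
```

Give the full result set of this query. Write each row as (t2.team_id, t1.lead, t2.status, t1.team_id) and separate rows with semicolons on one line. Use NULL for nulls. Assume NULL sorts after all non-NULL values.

(2, Nora, new, 2); (2, Omar, new, 2); (2, Quinn, new, 2); (2, Zane, new, 2); (2, NULL, new, 2); (3, NULL, open, NULL); (3, NULL, open, NULL); (3, NULL, NULL, NULL); (7, Vik, closed, 7); (7, Vik, pending, 7); (NULL, NULL, NULL, NULL)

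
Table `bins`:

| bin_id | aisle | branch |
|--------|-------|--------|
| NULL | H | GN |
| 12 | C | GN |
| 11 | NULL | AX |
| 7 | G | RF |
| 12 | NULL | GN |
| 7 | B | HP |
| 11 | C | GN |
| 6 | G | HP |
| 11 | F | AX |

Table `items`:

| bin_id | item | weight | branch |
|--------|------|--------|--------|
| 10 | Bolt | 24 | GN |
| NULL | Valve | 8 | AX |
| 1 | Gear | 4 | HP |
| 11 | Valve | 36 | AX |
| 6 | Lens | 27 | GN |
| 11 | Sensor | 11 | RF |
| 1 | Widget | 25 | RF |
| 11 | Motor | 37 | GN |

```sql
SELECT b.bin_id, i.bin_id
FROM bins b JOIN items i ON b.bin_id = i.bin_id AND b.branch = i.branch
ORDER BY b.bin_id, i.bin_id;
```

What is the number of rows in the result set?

3

INNER JOIN keeps only pairs where the ON condition holds.
Matching on b.bin_id = i.bin_id AND b.branch = i.branch. A NULL in a compared column never satisfies the condition.
- b[0] bin_id=NULL, branch=GN → no match; dropped.
- b[1] bin_id=12, branch=GN → no match; dropped.
- b[2] bin_id=11, branch=AX → 1 match(es) in i → 1 row(s).
- b[3] bin_id=7, branch=RF → no match; dropped.
- b[4] bin_id=12, branch=GN → no match; dropped.
- b[5] bin_id=7, branch=HP → no match; dropped.
- b[6] bin_id=11, branch=GN → 1 match(es) in i → 1 row(s).
- b[7] bin_id=6, branch=HP → no match; dropped.
- b[8] bin_id=11, branch=AX → 1 match(es) in i → 1 row(s).
Total: 3 rows.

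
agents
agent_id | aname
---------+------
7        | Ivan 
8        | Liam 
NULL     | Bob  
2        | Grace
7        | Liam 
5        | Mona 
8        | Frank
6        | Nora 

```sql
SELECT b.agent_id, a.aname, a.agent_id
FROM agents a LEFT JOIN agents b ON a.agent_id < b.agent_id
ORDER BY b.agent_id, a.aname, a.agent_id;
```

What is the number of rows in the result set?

22

LEFT JOIN keeps every row from `agents a`; unmatched rows get NULL for `agents b`'s columns.
Matching on a.agent_id < b.agent_id. A NULL in a compared column never satisfies the condition.
- a[0] agent_id=7 → 2 match(es) in b → 2 row(s).
- a[1] agent_id=8 → no match; kept with NULLs on the b side.
- a[2] agent_id=NULL → no match; kept with NULLs on the b side.
- a[3] agent_id=2 → 6 match(es) in b → 6 row(s).
- a[4] agent_id=7 → 2 match(es) in b → 2 row(s).
- a[5] agent_id=5 → 5 match(es) in b → 5 row(s).
- a[6] agent_id=8 → no match; kept with NULLs on the b side.
- a[7] agent_id=6 → 4 match(es) in b → 4 row(s).
Total: 19 matched + 3 padded = 22 rows.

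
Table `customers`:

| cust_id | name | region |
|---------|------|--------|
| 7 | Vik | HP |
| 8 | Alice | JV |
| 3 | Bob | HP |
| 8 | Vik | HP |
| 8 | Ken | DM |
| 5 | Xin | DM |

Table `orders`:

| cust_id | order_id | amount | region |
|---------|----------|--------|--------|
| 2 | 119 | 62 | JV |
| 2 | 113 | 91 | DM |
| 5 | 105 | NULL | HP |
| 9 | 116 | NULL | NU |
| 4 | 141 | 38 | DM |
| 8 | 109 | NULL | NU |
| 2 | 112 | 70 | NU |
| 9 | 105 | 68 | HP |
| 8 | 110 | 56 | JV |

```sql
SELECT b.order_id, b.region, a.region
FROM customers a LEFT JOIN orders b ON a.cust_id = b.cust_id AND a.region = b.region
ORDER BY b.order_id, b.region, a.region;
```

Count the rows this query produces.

LEFT JOIN keeps every row from `customers`; unmatched rows get NULL for `orders`'s columns.
Matching on a.cust_id = b.cust_id AND a.region = b.region.
- a row (cust_id=7, region=HP): no match → kept, b columns NULL.
- a row (cust_id=8, region=JV): matches 1 b row(s) → 1 output row(s).
- a row (cust_id=3, region=HP): no match → kept, b columns NULL.
- a row (cust_id=8, region=HP): no match → kept, b columns NULL.
- a row (cust_id=8, region=DM): no match → kept, b columns NULL.
- a row (cust_id=5, region=DM): no match → kept, b columns NULL.
Total: 1 matched + 5 padded = 6 rows.

6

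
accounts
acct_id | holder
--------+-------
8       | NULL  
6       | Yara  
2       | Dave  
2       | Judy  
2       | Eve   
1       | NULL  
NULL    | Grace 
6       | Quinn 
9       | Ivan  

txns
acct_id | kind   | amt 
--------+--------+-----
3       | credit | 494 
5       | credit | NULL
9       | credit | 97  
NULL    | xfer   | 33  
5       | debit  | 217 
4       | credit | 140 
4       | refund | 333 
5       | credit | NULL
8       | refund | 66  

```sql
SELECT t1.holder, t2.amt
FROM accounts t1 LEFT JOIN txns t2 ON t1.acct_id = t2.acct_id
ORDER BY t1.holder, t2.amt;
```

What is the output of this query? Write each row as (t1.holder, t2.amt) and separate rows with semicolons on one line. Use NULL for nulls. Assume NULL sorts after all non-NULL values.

LEFT JOIN keeps every row from `accounts`; unmatched rows get NULL for `txns`'s columns.
Matching on t1.acct_id = t2.acct_id. A NULL in a compared column never satisfies the condition.
- t1 (acct_id=8) pairs with 1 row(s) of t2.
- t1 (acct_id=6) has no partner → padded with NULL.
- t1 (acct_id=2) has no partner → padded with NULL.
- t1 (acct_id=2) has no partner → padded with NULL.
- t1 (acct_id=2) has no partner → padded with NULL.
- t1 (acct_id=1) has no partner → padded with NULL.
- t1 (acct_id=NULL) has no partner → padded with NULL.
- t1 (acct_id=6) has no partner → padded with NULL.
- t1 (acct_id=9) pairs with 1 row(s) of t2.
After projecting and ordering:
t1.holder | t2.amt
Dave | NULL
Eve | NULL
Grace | NULL
Ivan | 97
Judy | NULL
Quinn | NULL
Yara | NULL
NULL | 66
NULL | NULL

(Dave, NULL); (Eve, NULL); (Grace, NULL); (Ivan, 97); (Judy, NULL); (Quinn, NULL); (Yara, NULL); (NULL, 66); (NULL, NULL)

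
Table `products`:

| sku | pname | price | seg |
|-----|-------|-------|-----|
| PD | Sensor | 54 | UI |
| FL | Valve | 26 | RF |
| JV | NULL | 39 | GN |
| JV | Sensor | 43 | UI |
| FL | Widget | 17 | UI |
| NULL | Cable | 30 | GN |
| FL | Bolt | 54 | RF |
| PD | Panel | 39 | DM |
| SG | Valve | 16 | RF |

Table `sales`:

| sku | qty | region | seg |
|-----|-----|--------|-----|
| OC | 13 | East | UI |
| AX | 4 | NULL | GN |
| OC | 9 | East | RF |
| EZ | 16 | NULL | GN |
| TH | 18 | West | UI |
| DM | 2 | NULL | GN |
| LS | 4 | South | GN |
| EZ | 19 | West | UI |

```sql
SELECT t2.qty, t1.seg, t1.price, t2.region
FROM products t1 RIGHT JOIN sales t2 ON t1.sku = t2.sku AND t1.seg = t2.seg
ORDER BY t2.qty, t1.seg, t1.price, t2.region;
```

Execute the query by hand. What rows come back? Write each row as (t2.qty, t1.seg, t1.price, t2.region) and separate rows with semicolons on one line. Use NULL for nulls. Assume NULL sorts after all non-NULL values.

RIGHT JOIN keeps every row from `sales`; unmatched rows get NULL for `products`'s columns.
Matching on t1.sku = t2.sku AND t1.seg = t2.seg. A NULL in a compared column never satisfies the condition.
- t1 row (sku=PD, seg=UI): no match.
- t1 row (sku=FL, seg=RF): no match.
- t1 row (sku=JV, seg=GN): no match.
- t1 row (sku=JV, seg=UI): no match.
- t1 row (sku=FL, seg=UI): no match.
- t1 row (sku=NULL, seg=GN): no match.
- t1 row (sku=FL, seg=RF): no match.
- t1 row (sku=PD, seg=DM): no match.
- t1 row (sku=SG, seg=RF): no match.
- plus 8 unmatched t2 row(s), each kept with NULL t1 columns.
After projecting and ordering:
t2.qty | t1.seg | t1.price | t2.region
2 | NULL | NULL | NULL
4 | NULL | NULL | South
4 | NULL | NULL | NULL
9 | NULL | NULL | East
13 | NULL | NULL | East
16 | NULL | NULL | NULL
18 | NULL | NULL | West
19 | NULL | NULL | West

(2, NULL, NULL, NULL); (4, NULL, NULL, South); (4, NULL, NULL, NULL); (9, NULL, NULL, East); (13, NULL, NULL, East); (16, NULL, NULL, NULL); (18, NULL, NULL, West); (19, NULL, NULL, West)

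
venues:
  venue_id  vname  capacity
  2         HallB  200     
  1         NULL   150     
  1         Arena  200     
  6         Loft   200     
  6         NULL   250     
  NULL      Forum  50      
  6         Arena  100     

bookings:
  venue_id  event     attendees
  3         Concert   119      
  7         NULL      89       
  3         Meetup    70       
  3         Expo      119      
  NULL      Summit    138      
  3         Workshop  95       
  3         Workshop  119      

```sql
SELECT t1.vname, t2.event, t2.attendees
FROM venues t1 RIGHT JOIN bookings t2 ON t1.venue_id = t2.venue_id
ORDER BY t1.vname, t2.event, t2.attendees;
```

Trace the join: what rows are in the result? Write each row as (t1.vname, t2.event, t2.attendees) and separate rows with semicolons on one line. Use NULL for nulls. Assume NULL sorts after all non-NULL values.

(NULL, Concert, 119); (NULL, Expo, 119); (NULL, Meetup, 70); (NULL, Summit, 138); (NULL, Workshop, 95); (NULL, Workshop, 119); (NULL, NULL, 89)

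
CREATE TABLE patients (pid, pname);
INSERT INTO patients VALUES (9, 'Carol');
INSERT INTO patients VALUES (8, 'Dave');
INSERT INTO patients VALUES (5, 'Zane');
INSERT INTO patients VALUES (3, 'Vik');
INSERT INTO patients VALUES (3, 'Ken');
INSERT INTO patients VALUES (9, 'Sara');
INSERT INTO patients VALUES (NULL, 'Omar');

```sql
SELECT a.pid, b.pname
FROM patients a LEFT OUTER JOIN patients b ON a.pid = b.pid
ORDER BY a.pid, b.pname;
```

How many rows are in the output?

LEFT JOIN keeps every row from `patients a`; unmatched rows get NULL for `patients b`'s columns.
Matching on a.pid = b.pid. A NULL in a compared column never satisfies the condition.
- a row (pid=9): matches 2 b row(s) → 2 output row(s).
- a row (pid=8): matches 1 b row(s) → 1 output row(s).
- a row (pid=5): matches 1 b row(s) → 1 output row(s).
- a row (pid=3): matches 2 b row(s) → 2 output row(s).
- a row (pid=3): matches 2 b row(s) → 2 output row(s).
- a row (pid=9): matches 2 b row(s) → 2 output row(s).
- a row (pid=NULL): no match → kept, b columns NULL.
Total: 10 matched + 1 padded = 11 rows.

11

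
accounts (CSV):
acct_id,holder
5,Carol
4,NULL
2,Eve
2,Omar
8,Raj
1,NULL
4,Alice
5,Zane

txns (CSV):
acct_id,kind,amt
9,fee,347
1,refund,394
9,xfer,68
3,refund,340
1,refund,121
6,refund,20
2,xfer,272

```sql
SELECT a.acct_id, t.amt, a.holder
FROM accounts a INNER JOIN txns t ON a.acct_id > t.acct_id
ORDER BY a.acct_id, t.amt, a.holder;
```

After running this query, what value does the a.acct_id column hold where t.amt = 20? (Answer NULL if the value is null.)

8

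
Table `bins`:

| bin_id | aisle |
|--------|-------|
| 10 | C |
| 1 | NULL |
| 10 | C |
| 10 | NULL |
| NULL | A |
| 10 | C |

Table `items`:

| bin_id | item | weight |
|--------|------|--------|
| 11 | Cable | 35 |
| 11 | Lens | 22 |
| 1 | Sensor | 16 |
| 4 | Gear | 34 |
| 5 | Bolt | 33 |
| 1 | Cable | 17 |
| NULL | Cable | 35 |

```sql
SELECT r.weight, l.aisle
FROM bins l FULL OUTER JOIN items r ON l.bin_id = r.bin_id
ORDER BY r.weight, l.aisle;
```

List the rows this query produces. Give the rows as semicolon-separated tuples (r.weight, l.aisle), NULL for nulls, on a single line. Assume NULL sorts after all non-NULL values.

(16, NULL); (17, NULL); (22, NULL); (33, NULL); (34, NULL); (35, NULL); (35, NULL); (NULL, A); (NULL, C); (NULL, C); (NULL, C); (NULL, NULL)

FULL OUTER JOIN keeps every row from both sides; unmatched rows get NULL for the other side's columns.
Matching on l.bin_id = r.bin_id. A NULL in a compared column never satisfies the condition.
- l[0] bin_id=10 → no match; kept with NULLs on the r side.
- l[1] bin_id=1 → 2 match(es) in r → 2 row(s).
- l[2] bin_id=10 → no match; kept with NULLs on the r side.
- l[3] bin_id=10 → no match; kept with NULLs on the r side.
- l[4] bin_id=NULL → no match; kept with NULLs on the r side.
- l[5] bin_id=10 → no match; kept with NULLs on the r side.
- plus 5 unmatched r row(s), each kept with NULL l columns.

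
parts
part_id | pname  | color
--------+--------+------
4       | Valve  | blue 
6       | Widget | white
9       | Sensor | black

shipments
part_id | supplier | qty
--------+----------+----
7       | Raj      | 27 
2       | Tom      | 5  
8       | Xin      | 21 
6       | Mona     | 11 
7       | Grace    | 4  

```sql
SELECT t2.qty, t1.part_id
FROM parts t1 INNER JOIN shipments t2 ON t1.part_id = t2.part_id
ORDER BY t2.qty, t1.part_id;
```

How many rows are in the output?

1

INNER JOIN keeps only pairs where the ON condition holds.
Matching on t1.part_id = t2.part_id.
- t1[0] part_id=4 → no match; dropped.
- t1[1] part_id=6 → 1 match(es) in t2 → 1 row(s).
- t1[2] part_id=9 → no match; dropped.
Total: 1 rows.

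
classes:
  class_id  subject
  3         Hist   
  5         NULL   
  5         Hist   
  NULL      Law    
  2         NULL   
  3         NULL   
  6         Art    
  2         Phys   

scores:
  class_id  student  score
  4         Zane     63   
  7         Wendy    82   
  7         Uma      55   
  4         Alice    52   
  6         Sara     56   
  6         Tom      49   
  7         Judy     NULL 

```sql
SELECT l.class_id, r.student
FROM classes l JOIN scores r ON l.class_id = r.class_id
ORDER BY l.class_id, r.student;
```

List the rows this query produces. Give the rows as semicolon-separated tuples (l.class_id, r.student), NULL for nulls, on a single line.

(6, Sara); (6, Tom)

INNER JOIN keeps only pairs where the ON condition holds.
Matching on l.class_id = r.class_id. A NULL in a compared column never satisfies the condition.
- class_id=3: no matching r row, dropped.
- class_id=5: no matching r row, dropped.
- class_id=5: no matching r row, dropped.
- class_id=NULL: no matching r row, dropped.
- class_id=2: no matching r row, dropped.
- class_id=3: no matching r row, dropped.
- class_id=6: 2 matching r row(s), so 2 row(s) emitted.
- class_id=2: no matching r row, dropped.
After projecting and ordering:
l.class_id | r.student
6 | Sara
6 | Tom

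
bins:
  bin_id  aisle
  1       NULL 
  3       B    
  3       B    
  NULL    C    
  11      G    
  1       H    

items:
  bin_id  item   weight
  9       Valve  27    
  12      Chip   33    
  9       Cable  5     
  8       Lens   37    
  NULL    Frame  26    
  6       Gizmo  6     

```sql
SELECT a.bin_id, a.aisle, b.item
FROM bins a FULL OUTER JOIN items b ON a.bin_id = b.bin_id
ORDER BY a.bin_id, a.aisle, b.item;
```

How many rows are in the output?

FULL OUTER JOIN keeps every row from both sides; unmatched rows get NULL for the other side's columns.
Matching on a.bin_id = b.bin_id. A NULL in a compared column never satisfies the condition.
Matched pairs: 0; unmatched a rows kept: 6; unmatched b rows kept: 6.
Total: 0 matched + 12 padded = 12 rows.

12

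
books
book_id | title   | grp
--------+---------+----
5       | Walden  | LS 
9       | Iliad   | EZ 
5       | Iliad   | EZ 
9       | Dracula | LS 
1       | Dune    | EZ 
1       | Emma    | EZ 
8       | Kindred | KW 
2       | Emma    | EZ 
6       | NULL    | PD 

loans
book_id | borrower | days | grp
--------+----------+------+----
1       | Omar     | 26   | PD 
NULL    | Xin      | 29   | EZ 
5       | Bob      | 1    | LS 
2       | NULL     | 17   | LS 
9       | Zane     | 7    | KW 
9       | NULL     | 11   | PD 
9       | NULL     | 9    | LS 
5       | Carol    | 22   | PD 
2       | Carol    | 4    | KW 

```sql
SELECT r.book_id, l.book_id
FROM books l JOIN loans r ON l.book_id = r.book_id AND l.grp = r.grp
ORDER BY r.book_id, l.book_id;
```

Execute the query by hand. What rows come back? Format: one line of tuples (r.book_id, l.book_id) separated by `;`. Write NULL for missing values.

(5, 5); (9, 9)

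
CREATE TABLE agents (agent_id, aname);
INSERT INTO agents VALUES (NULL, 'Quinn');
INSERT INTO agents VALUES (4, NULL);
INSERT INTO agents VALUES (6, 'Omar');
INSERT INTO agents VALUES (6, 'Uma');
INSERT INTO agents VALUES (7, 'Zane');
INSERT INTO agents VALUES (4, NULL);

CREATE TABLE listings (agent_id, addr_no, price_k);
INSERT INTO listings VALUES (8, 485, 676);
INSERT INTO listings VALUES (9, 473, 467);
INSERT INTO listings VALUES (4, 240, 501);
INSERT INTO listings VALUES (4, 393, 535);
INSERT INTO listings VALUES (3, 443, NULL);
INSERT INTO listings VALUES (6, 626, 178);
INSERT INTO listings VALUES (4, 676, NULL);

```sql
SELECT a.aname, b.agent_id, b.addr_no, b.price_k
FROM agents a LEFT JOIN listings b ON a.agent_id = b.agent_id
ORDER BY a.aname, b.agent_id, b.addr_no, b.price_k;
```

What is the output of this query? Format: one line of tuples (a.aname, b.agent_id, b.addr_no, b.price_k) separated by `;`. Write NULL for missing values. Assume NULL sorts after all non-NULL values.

LEFT JOIN keeps every row from `agents`; unmatched rows get NULL for `listings`'s columns.
Matching on a.agent_id = b.agent_id. A NULL in a compared column never satisfies the condition.
- agent_id=NULL: no b row matches, row kept with b columns NULL.
- agent_id=4: 3 matching b row(s), so 3 row(s) emitted.
- agent_id=6: 1 matching b row(s), so 1 row(s) emitted.
- agent_id=6: 1 matching b row(s), so 1 row(s) emitted.
- agent_id=7: no b row matches, row kept with b columns NULL.
- agent_id=4: 3 matching b row(s), so 3 row(s) emitted.
After projecting and ordering:
a.aname | b.agent_id | b.addr_no | b.price_k
Omar | 6 | 626 | 178
Quinn | NULL | NULL | NULL
Uma | 6 | 626 | 178
Zane | NULL | NULL | NULL
NULL | 4 | 240 | 501
NULL | 4 | 240 | 501
NULL | 4 | 393 | 535
NULL | 4 | 393 | 535
NULL | 4 | 676 | NULL
NULL | 4 | 676 | NULL

(Omar, 6, 626, 178); (Quinn, NULL, NULL, NULL); (Uma, 6, 626, 178); (Zane, NULL, NULL, NULL); (NULL, 4, 240, 501); (NULL, 4, 240, 501); (NULL, 4, 393, 535); (NULL, 4, 393, 535); (NULL, 4, 676, NULL); (NULL, 4, 676, NULL)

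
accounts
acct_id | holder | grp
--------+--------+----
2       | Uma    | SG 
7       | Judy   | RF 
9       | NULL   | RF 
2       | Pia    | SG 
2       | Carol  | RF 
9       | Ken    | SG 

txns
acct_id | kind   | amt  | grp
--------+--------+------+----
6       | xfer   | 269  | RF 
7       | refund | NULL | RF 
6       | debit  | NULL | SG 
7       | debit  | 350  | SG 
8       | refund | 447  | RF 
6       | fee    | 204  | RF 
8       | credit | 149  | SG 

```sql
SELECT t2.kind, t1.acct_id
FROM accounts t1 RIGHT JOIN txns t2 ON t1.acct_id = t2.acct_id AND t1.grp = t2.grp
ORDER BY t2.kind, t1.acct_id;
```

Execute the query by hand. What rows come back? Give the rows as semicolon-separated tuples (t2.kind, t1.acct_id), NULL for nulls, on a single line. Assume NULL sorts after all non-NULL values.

(credit, NULL); (debit, NULL); (debit, NULL); (fee, NULL); (refund, 7); (refund, NULL); (xfer, NULL)

RIGHT JOIN keeps every row from `txns`; unmatched rows get NULL for `accounts`'s columns.
Matching on t1.acct_id = t2.acct_id AND t1.grp = t2.grp.
- t1 row (acct_id=2, grp=SG): no match.
- t1 row (acct_id=7, grp=RF): matches 1 t2 row(s) → 1 output row(s).
- t1 row (acct_id=9, grp=RF): no match.
- t1 row (acct_id=2, grp=SG): no match.
- t1 row (acct_id=2, grp=RF): no match.
- t1 row (acct_id=9, grp=SG): no match.
- 6 row(s) from t2 found no t1 partner → padded with NULL.
After projecting and ordering:
t2.kind | t1.acct_id
credit | NULL
debit | NULL
debit | NULL
fee | NULL
refund | 7
refund | NULL
xfer | NULL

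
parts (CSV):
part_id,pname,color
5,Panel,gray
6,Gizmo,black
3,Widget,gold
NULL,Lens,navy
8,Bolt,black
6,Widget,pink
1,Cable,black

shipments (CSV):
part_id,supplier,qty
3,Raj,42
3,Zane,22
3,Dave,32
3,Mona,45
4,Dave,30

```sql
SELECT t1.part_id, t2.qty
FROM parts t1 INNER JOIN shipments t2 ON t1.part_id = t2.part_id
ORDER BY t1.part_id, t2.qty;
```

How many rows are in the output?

INNER JOIN keeps only pairs where the ON condition holds.
Matching on t1.part_id = t2.part_id. A NULL in a compared column never satisfies the condition.
- t1 row (part_id=5): no match → dropped.
- t1 row (part_id=6): no match → dropped.
- t1 row (part_id=3): matches 4 t2 row(s) → 4 output row(s).
- t1 row (part_id=NULL): no match → dropped.
- t1 row (part_id=8): no match → dropped.
- t1 row (part_id=6): no match → dropped.
- t1 row (part_id=1): no match → dropped.
Total: 4 rows.

4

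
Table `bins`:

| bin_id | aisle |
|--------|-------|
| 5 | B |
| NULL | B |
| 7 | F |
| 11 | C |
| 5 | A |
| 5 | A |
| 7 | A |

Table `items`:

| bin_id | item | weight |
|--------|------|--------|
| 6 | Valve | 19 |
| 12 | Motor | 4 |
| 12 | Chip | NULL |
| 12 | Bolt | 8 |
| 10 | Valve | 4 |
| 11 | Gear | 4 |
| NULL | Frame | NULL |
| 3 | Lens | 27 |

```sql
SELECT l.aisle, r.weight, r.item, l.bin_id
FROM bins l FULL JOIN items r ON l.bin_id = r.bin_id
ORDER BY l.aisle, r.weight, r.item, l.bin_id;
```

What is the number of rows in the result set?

14

FULL OUTER JOIN keeps every row from both sides; unmatched rows get NULL for the other side's columns.
Matching on l.bin_id = r.bin_id. A NULL in a compared column never satisfies the condition.
- bin_id=5: no r row matches, row kept with r columns NULL.
- bin_id=NULL: no r row matches, row kept with r columns NULL.
- bin_id=7: no r row matches, row kept with r columns NULL.
- bin_id=11: 1 matching r row(s), so 1 row(s) emitted.
- bin_id=5: no r row matches, row kept with r columns NULL.
- bin_id=5: no r row matches, row kept with r columns NULL.
- bin_id=7: no r row matches, row kept with r columns NULL.
- 7 row(s) from r found no l partner → padded with NULL.
Total: 1 matched + 13 padded = 14 rows.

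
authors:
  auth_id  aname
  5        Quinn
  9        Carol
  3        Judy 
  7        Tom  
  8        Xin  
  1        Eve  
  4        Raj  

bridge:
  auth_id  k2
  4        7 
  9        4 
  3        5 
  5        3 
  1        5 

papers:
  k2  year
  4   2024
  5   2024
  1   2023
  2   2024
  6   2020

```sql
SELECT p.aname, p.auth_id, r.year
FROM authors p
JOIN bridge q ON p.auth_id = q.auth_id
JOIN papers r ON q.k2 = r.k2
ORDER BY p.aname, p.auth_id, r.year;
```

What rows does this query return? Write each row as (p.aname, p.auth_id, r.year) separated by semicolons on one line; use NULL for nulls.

Evaluate left to right. First `authors p INNER JOIN bridge q` on auth_id: 5 row(s).
Then INNER JOIN `papers r` on k2: keep only rows whose q.k2 appears in r.

(Carol, 9, 2024); (Eve, 1, 2024); (Judy, 3, 2024)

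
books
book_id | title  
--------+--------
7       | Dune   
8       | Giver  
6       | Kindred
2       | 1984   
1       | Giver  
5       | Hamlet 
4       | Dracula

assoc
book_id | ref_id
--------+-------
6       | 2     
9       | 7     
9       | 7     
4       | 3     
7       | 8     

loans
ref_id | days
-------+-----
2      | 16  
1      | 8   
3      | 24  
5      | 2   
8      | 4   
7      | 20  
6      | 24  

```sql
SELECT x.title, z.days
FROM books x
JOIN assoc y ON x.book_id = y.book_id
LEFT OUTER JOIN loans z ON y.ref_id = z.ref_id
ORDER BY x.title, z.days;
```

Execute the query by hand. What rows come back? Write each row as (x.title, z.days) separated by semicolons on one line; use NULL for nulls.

Joins associate left-to-right: books INNER JOIN assoc on book_id gives 3 intermediate row(s).
Then LEFT JOIN `loans z` on ref_id: each of those 3 rows is kept; rows whose y.ref_id has no match in z get NULL for z's columns.

(Dracula, 24); (Dune, 4); (Kindred, 16)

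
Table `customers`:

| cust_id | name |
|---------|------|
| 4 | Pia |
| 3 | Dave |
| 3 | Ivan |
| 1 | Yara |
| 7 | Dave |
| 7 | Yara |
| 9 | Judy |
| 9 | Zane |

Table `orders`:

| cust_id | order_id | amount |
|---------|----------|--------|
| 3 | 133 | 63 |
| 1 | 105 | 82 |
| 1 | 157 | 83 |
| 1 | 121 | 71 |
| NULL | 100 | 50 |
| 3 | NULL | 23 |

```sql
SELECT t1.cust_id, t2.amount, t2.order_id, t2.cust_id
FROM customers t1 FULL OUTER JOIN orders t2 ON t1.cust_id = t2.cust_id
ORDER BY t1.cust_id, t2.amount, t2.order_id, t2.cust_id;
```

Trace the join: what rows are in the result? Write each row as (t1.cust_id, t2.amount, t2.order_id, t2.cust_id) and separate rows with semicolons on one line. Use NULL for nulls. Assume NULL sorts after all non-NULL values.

(1, 71, 121, 1); (1, 82, 105, 1); (1, 83, 157, 1); (3, 23, NULL, 3); (3, 23, NULL, 3); (3, 63, 133, 3); (3, 63, 133, 3); (4, NULL, NULL, NULL); (7, NULL, NULL, NULL); (7, NULL, NULL, NULL); (9, NULL, NULL, NULL); (9, NULL, NULL, NULL); (NULL, 50, 100, NULL)

FULL OUTER JOIN keeps every row from both sides; unmatched rows get NULL for the other side's columns.
Matching on t1.cust_id = t2.cust_id. A NULL in a compared column never satisfies the condition.
- t1 row (cust_id=4): no match → kept, t2 columns NULL.
- t1 row (cust_id=3): matches 2 t2 row(s) → 2 output row(s).
- t1 row (cust_id=3): matches 2 t2 row(s) → 2 output row(s).
- t1 row (cust_id=1): matches 3 t2 row(s) → 3 output row(s).
- t1 row (cust_id=7): no match → kept, t2 columns NULL.
- t1 row (cust_id=7): no match → kept, t2 columns NULL.
- t1 row (cust_id=9): no match → kept, t2 columns NULL.
- t1 row (cust_id=9): no match → kept, t2 columns NULL.
- 1 row(s) from t2 found no t1 partner → padded with NULL.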